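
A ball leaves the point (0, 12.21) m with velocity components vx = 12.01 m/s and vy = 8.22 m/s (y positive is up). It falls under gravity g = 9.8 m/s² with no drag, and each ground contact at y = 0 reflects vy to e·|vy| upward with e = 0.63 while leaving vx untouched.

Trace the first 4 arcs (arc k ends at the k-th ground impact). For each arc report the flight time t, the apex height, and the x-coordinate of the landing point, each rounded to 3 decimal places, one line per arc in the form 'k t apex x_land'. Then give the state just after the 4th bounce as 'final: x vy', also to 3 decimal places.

1 2.626 15.657 31.542
2 2.252 6.214 58.593
3 1.419 2.466 75.635
4 0.894 0.979 86.371
final: 86.371 2.760

Arc 1: start y=12.210, vy=8.220 → t=2.626, apex=15.657, x_land=31.542, impact vy=-17.518
  bounce: vy ← 0.63·17.518 = 11.036
Arc 2: start y=0.000, vy=11.036 → t=2.252, apex=6.214, x_land=58.593, impact vy=-11.036
  bounce: vy ← 0.63·11.036 = 6.953
Arc 3: start y=0.000, vy=6.953 → t=1.419, apex=2.466, x_land=75.635, impact vy=-6.953
  bounce: vy ← 0.63·6.953 = 4.380
Arc 4: start y=0.000, vy=4.380 → t=0.894, apex=0.979, x_land=86.371, impact vy=-4.380
  bounce: vy ← 0.63·4.380 = 2.760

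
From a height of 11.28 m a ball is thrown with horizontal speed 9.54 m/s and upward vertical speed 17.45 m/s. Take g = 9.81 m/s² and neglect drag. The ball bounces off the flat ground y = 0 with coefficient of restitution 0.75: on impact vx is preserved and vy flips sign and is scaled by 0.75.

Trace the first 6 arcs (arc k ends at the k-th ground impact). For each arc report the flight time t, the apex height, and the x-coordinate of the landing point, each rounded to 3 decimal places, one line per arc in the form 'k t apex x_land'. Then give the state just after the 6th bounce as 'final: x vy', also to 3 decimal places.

1 4.116 26.800 39.269
2 3.506 15.075 72.719
3 2.630 8.480 97.806
4 1.972 4.770 116.621
5 1.479 2.683 130.732
6 1.109 1.509 141.316
final: 141.316 4.081

Arc 1: start y=11.280, vy=17.450 → t=4.116, apex=26.800, x_land=39.269, impact vy=-22.931
  bounce: vy ← 0.75·22.931 = 17.198
Arc 2: start y=0.000, vy=17.198 → t=3.506, apex=15.075, x_land=72.719, impact vy=-17.198
  bounce: vy ← 0.75·17.198 = 12.899
Arc 3: start y=0.000, vy=12.899 → t=2.630, apex=8.480, x_land=97.806, impact vy=-12.899
  bounce: vy ← 0.75·12.899 = 9.674
Arc 4: start y=0.000, vy=9.674 → t=1.972, apex=4.770, x_land=116.621, impact vy=-9.674
  bounce: vy ← 0.75·9.674 = 7.255
Arc 5: start y=0.000, vy=7.255 → t=1.479, apex=2.683, x_land=130.732, impact vy=-7.255
  bounce: vy ← 0.75·7.255 = 5.442
Arc 6: start y=0.000, vy=5.442 → t=1.109, apex=1.509, x_land=141.316, impact vy=-5.442
  bounce: vy ← 0.75·5.442 = 4.081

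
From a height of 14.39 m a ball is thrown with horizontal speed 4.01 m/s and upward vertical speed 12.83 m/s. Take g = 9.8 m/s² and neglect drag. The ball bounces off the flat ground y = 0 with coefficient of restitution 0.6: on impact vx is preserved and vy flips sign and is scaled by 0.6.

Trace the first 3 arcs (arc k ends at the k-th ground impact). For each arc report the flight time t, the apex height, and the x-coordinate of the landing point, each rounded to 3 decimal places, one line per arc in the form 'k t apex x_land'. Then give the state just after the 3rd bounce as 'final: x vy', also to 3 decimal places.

1 3.466 22.788 13.898
2 2.588 8.204 24.275
3 1.553 2.953 30.501
final: 30.501 4.565

Arc 1: start y=14.390, vy=12.830 → t=3.466, apex=22.788, x_land=13.898, impact vy=-21.134
  bounce: vy ← 0.6·21.134 = 12.680
Arc 2: start y=0.000, vy=12.680 → t=2.588, apex=8.204, x_land=24.275, impact vy=-12.680
  bounce: vy ← 0.6·12.680 = 7.608
Arc 3: start y=0.000, vy=7.608 → t=1.553, apex=2.953, x_land=30.501, impact vy=-7.608
  bounce: vy ← 0.6·7.608 = 4.565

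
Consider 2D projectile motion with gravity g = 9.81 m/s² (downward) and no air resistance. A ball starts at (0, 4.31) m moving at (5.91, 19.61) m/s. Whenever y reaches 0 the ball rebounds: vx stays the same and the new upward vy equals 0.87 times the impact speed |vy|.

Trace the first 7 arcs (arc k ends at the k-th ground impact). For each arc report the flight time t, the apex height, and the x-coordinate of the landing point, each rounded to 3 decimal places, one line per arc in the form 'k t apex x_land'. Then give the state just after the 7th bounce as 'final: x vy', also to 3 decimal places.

Arc 1: start y=4.310, vy=19.610 → t=4.207, apex=23.910, x_land=24.862, impact vy=-21.659
  bounce: vy ← 0.87·21.659 = 18.843
Arc 2: start y=0.000, vy=18.843 → t=3.842, apex=18.097, x_land=47.567, impact vy=-18.843
  bounce: vy ← 0.87·18.843 = 16.394
Arc 3: start y=0.000, vy=16.394 → t=3.342, apex=13.698, x_land=67.319, impact vy=-16.394
  bounce: vy ← 0.87·16.394 = 14.263
Arc 4: start y=0.000, vy=14.263 → t=2.908, apex=10.368, x_land=84.504, impact vy=-14.263
  bounce: vy ← 0.87·14.263 = 12.408
Arc 5: start y=0.000, vy=12.408 → t=2.530, apex=7.848, x_land=99.455, impact vy=-12.408
  bounce: vy ← 0.87·12.408 = 10.795
Arc 6: start y=0.000, vy=10.795 → t=2.201, apex=5.940, x_land=112.462, impact vy=-10.795
  bounce: vy ← 0.87·10.795 = 9.392
Arc 7: start y=0.000, vy=9.392 → t=1.915, apex=4.496, x_land=123.778, impact vy=-9.392
  bounce: vy ← 0.87·9.392 = 8.171

1 4.207 23.910 24.862
2 3.842 18.097 47.567
3 3.342 13.698 67.319
4 2.908 10.368 84.504
5 2.530 7.848 99.455
6 2.201 5.940 112.462
7 1.915 4.496 123.778
final: 123.778 8.171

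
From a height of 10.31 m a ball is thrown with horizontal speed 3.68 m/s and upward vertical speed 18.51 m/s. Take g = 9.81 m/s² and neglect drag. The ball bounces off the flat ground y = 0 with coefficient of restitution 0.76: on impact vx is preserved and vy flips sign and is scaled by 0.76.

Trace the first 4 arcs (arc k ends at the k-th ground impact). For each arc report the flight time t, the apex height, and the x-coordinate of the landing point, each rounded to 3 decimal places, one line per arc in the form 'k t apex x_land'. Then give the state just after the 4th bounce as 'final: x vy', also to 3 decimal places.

1 4.266 27.773 15.700
2 3.617 16.042 29.010
3 2.749 9.266 39.126
4 2.089 5.352 46.814
final: 46.814 7.788

Arc 1: start y=10.310, vy=18.510 → t=4.266, apex=27.773, x_land=15.700, impact vy=-23.343
  bounce: vy ← 0.76·23.343 = 17.741
Arc 2: start y=0.000, vy=17.741 → t=3.617, apex=16.042, x_land=29.010, impact vy=-17.741
  bounce: vy ← 0.76·17.741 = 13.483
Arc 3: start y=0.000, vy=13.483 → t=2.749, apex=9.266, x_land=39.126, impact vy=-13.483
  bounce: vy ← 0.76·13.483 = 10.247
Arc 4: start y=0.000, vy=10.247 → t=2.089, apex=5.352, x_land=46.814, impact vy=-10.247
  bounce: vy ← 0.76·10.247 = 7.788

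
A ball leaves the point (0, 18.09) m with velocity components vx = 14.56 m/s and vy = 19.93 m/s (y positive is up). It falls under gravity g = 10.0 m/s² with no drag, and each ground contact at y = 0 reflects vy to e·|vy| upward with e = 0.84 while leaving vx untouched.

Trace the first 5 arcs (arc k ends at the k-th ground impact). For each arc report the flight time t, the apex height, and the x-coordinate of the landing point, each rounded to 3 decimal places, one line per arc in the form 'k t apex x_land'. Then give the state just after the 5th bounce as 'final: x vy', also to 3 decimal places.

1 4.748 37.950 69.131
2 4.628 26.778 136.521
3 3.888 18.894 193.128
4 3.266 13.332 240.678
5 2.743 9.407 280.620
final: 280.620 11.522

Arc 1: start y=18.090, vy=19.930 → t=4.748, apex=37.950, x_land=69.131, impact vy=-27.550
  bounce: vy ← 0.84·27.550 = 23.142
Arc 2: start y=0.000, vy=23.142 → t=4.628, apex=26.778, x_land=136.521, impact vy=-23.142
  bounce: vy ← 0.84·23.142 = 19.439
Arc 3: start y=0.000, vy=19.439 → t=3.888, apex=18.894, x_land=193.128, impact vy=-19.439
  bounce: vy ← 0.84·19.439 = 16.329
Arc 4: start y=0.000, vy=16.329 → t=3.266, apex=13.332, x_land=240.678, impact vy=-16.329
  bounce: vy ← 0.84·16.329 = 13.716
Arc 5: start y=0.000, vy=13.716 → t=2.743, apex=9.407, x_land=280.620, impact vy=-13.716
  bounce: vy ← 0.84·13.716 = 11.522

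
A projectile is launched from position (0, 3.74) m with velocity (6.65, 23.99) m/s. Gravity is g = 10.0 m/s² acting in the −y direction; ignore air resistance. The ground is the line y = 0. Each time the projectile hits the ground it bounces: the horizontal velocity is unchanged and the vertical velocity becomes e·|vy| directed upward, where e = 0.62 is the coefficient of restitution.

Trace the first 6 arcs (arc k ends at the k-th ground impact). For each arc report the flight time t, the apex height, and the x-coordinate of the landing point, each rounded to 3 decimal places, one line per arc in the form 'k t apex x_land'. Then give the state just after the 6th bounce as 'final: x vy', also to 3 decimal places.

1 4.949 32.516 32.912
2 3.162 12.499 53.940
3 1.961 4.805 66.978
4 1.216 1.847 75.061
5 0.754 0.710 80.073
6 0.467 0.273 83.180
final: 83.180 1.448

Arc 1: start y=3.740, vy=23.990 → t=4.949, apex=32.516, x_land=32.912, impact vy=-25.501
  bounce: vy ← 0.62·25.501 = 15.811
Arc 2: start y=0.000, vy=15.811 → t=3.162, apex=12.499, x_land=53.940, impact vy=-15.811
  bounce: vy ← 0.62·15.811 = 9.803
Arc 3: start y=0.000, vy=9.803 → t=1.961, apex=4.805, x_land=66.978, impact vy=-9.803
  bounce: vy ← 0.62·9.803 = 6.078
Arc 4: start y=0.000, vy=6.078 → t=1.216, apex=1.847, x_land=75.061, impact vy=-6.078
  bounce: vy ← 0.62·6.078 = 3.768
Arc 5: start y=0.000, vy=3.768 → t=0.754, apex=0.710, x_land=80.073, impact vy=-3.768
  bounce: vy ← 0.62·3.768 = 2.336
Arc 6: start y=0.000, vy=2.336 → t=0.467, apex=0.273, x_land=83.180, impact vy=-2.336
  bounce: vy ← 0.62·2.336 = 1.448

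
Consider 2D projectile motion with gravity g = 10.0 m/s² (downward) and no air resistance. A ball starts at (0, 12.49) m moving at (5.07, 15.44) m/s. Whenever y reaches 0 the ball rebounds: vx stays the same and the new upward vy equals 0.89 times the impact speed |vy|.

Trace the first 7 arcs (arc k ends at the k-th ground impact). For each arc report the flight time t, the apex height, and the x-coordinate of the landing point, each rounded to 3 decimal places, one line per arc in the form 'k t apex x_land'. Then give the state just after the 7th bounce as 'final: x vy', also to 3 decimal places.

1 3.754 24.410 19.030
2 3.933 19.335 38.970
3 3.500 15.315 56.717
4 3.115 12.131 72.511
5 2.773 9.609 86.568
6 2.468 7.611 99.079
7 2.196 6.029 110.214
final: 110.214 9.773

Arc 1: start y=12.490, vy=15.440 → t=3.754, apex=24.410, x_land=19.030, impact vy=-22.095
  bounce: vy ← 0.89·22.095 = 19.665
Arc 2: start y=0.000, vy=19.665 → t=3.933, apex=19.335, x_land=38.970, impact vy=-19.665
  bounce: vy ← 0.89·19.665 = 17.502
Arc 3: start y=0.000, vy=17.502 → t=3.500, apex=15.315, x_land=56.717, impact vy=-17.502
  bounce: vy ← 0.89·17.502 = 15.576
Arc 4: start y=0.000, vy=15.576 → t=3.115, apex=12.131, x_land=72.511, impact vy=-15.576
  bounce: vy ← 0.89·15.576 = 13.863
Arc 5: start y=0.000, vy=13.863 → t=2.773, apex=9.609, x_land=86.568, impact vy=-13.863
  bounce: vy ← 0.89·13.863 = 12.338
Arc 6: start y=0.000, vy=12.338 → t=2.468, apex=7.611, x_land=99.079, impact vy=-12.338
  bounce: vy ← 0.89·12.338 = 10.981
Arc 7: start y=0.000, vy=10.981 → t=2.196, apex=6.029, x_land=110.214, impact vy=-10.981
  bounce: vy ← 0.89·10.981 = 9.773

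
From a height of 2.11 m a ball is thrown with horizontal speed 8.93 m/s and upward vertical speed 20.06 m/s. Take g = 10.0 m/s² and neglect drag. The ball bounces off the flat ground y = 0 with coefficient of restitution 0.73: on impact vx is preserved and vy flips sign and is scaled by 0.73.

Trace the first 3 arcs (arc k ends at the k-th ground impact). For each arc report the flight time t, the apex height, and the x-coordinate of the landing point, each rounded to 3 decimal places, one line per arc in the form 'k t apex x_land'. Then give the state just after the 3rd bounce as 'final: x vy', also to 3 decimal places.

Arc 1: start y=2.110, vy=20.060 → t=4.115, apex=22.230, x_land=36.743, impact vy=-21.086
  bounce: vy ← 0.73·21.086 = 15.393
Arc 2: start y=0.000, vy=15.393 → t=3.079, apex=11.846, x_land=64.234, impact vy=-15.393
  bounce: vy ← 0.73·15.393 = 11.237
Arc 3: start y=0.000, vy=11.237 → t=2.247, apex=6.313, x_land=84.303, impact vy=-11.237
  bounce: vy ← 0.73·11.237 = 8.203

1 4.115 22.230 36.743
2 3.079 11.846 64.234
3 2.247 6.313 84.303
final: 84.303 8.203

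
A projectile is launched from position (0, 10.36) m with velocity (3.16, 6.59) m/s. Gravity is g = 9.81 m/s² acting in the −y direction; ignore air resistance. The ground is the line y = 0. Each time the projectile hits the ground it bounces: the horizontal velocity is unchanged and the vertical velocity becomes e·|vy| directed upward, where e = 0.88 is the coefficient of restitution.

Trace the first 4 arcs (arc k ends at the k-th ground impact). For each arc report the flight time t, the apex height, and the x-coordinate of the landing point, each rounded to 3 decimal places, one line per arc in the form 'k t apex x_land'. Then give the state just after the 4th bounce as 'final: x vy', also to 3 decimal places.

1 2.273 12.573 7.182
2 2.818 9.737 16.087
3 2.480 7.540 23.923
4 2.182 5.839 30.818
final: 30.818 9.419

Arc 1: start y=10.360, vy=6.590 → t=2.273, apex=12.573, x_land=7.182, impact vy=-15.706
  bounce: vy ← 0.88·15.706 = 13.822
Arc 2: start y=0.000, vy=13.822 → t=2.818, apex=9.737, x_land=16.087, impact vy=-13.822
  bounce: vy ← 0.88·13.822 = 12.163
Arc 3: start y=0.000, vy=12.163 → t=2.480, apex=7.540, x_land=23.923, impact vy=-12.163
  bounce: vy ← 0.88·12.163 = 10.703
Arc 4: start y=0.000, vy=10.703 → t=2.182, apex=5.839, x_land=30.818, impact vy=-10.703
  bounce: vy ← 0.88·10.703 = 9.419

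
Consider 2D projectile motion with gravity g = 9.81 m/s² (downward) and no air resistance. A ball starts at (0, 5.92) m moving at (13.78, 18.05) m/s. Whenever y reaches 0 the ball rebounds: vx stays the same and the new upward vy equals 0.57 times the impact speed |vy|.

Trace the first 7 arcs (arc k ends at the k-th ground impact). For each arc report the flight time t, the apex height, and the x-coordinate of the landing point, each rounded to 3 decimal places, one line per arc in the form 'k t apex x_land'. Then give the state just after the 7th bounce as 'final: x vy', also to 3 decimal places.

Arc 1: start y=5.920, vy=18.050 → t=3.983, apex=22.526, x_land=54.885, impact vy=-21.023
  bounce: vy ← 0.57·21.023 = 11.983
Arc 2: start y=0.000, vy=11.983 → t=2.443, apex=7.319, x_land=88.550, impact vy=-11.983
  bounce: vy ← 0.57·11.983 = 6.830
Arc 3: start y=0.000, vy=6.830 → t=1.393, apex=2.378, x_land=107.738, impact vy=-6.830
  bounce: vy ← 0.57·6.830 = 3.893
Arc 4: start y=0.000, vy=3.893 → t=0.794, apex=0.773, x_land=118.676, impact vy=-3.893
  bounce: vy ← 0.57·3.893 = 2.219
Arc 5: start y=0.000, vy=2.219 → t=0.452, apex=0.251, x_land=124.910, impact vy=-2.219
  bounce: vy ← 0.57·2.219 = 1.265
Arc 6: start y=0.000, vy=1.265 → t=0.258, apex=0.082, x_land=128.464, impact vy=-1.265
  bounce: vy ← 0.57·1.265 = 0.721
Arc 7: start y=0.000, vy=0.721 → t=0.147, apex=0.026, x_land=130.490, impact vy=-0.721
  bounce: vy ← 0.57·0.721 = 0.411

1 3.983 22.526 54.885
2 2.443 7.319 88.550
3 1.393 2.378 107.738
4 0.794 0.773 118.676
5 0.452 0.251 124.910
6 0.258 0.082 128.464
7 0.147 0.026 130.490
final: 130.490 0.411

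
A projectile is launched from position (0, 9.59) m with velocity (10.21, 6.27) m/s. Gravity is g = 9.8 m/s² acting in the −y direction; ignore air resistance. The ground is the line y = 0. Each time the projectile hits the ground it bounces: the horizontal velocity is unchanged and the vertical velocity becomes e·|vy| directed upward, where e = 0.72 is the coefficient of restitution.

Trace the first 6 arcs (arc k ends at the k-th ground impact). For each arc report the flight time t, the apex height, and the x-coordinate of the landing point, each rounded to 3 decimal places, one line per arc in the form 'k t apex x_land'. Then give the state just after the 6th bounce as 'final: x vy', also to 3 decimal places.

Arc 1: start y=9.590, vy=6.270 → t=2.178, apex=11.596, x_land=22.239, impact vy=-15.076
  bounce: vy ← 0.72·15.076 = 10.855
Arc 2: start y=0.000, vy=10.855 → t=2.215, apex=6.011, x_land=44.856, impact vy=-10.855
  bounce: vy ← 0.72·10.855 = 7.815
Arc 3: start y=0.000, vy=7.815 → t=1.595, apex=3.116, x_land=61.140, impact vy=-7.815
  bounce: vy ← 0.72·7.815 = 5.627
Arc 4: start y=0.000, vy=5.627 → t=1.148, apex=1.615, x_land=72.865, impact vy=-5.627
  bounce: vy ← 0.72·5.627 = 4.051
Arc 5: start y=0.000, vy=4.051 → t=0.827, apex=0.837, x_land=81.307, impact vy=-4.051
  bounce: vy ← 0.72·4.051 = 2.917
Arc 6: start y=0.000, vy=2.917 → t=0.595, apex=0.434, x_land=87.385, impact vy=-2.917
  bounce: vy ← 0.72·2.917 = 2.100

1 2.178 11.596 22.239
2 2.215 6.011 44.856
3 1.595 3.116 61.140
4 1.148 1.615 72.865
5 0.827 0.837 81.307
6 0.595 0.434 87.385
final: 87.385 2.100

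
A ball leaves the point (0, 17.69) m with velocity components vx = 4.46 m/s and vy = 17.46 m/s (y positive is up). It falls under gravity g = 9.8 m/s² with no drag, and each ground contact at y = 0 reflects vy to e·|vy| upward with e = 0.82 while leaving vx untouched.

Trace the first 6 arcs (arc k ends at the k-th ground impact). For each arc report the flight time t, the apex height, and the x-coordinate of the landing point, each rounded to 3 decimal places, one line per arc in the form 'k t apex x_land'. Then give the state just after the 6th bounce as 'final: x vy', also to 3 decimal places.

1 4.386 33.244 19.563
2 4.272 22.353 38.615
3 3.503 15.030 54.237
4 2.872 10.106 67.048
5 2.355 6.795 77.552
6 1.931 4.569 86.166
final: 86.166 7.760

Arc 1: start y=17.690, vy=17.460 → t=4.386, apex=33.244, x_land=19.563, impact vy=-25.526
  bounce: vy ← 0.82·25.526 = 20.931
Arc 2: start y=0.000, vy=20.931 → t=4.272, apex=22.353, x_land=38.615, impact vy=-20.931
  bounce: vy ← 0.82·20.931 = 17.164
Arc 3: start y=0.000, vy=17.164 → t=3.503, apex=15.030, x_land=54.237, impact vy=-17.164
  bounce: vy ← 0.82·17.164 = 14.074
Arc 4: start y=0.000, vy=14.074 → t=2.872, apex=10.106, x_land=67.048, impact vy=-14.074
  bounce: vy ← 0.82·14.074 = 11.541
Arc 5: start y=0.000, vy=11.541 → t=2.355, apex=6.795, x_land=77.552, impact vy=-11.541
  bounce: vy ← 0.82·11.541 = 9.463
Arc 6: start y=0.000, vy=9.463 → t=1.931, apex=4.569, x_land=86.166, impact vy=-9.463
  bounce: vy ← 0.82·9.463 = 7.760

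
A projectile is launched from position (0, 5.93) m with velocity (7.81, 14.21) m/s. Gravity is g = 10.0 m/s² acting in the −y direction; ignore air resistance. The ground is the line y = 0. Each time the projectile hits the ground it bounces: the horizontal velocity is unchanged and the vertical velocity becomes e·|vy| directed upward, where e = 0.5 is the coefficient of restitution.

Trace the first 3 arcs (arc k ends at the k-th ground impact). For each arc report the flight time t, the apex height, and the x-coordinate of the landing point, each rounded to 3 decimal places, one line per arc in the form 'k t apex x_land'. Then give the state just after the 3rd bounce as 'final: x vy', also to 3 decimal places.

Arc 1: start y=5.930, vy=14.210 → t=3.211, apex=16.026, x_land=25.080, impact vy=-17.903
  bounce: vy ← 0.5·17.903 = 8.952
Arc 2: start y=0.000, vy=8.952 → t=1.790, apex=4.007, x_land=39.063, impact vy=-8.952
  bounce: vy ← 0.5·8.952 = 4.476
Arc 3: start y=0.000, vy=4.476 → t=0.895, apex=1.002, x_land=46.054, impact vy=-4.476
  bounce: vy ← 0.5·4.476 = 2.238

1 3.211 16.026 25.080
2 1.790 4.007 39.063
3 0.895 1.002 46.054
final: 46.054 2.238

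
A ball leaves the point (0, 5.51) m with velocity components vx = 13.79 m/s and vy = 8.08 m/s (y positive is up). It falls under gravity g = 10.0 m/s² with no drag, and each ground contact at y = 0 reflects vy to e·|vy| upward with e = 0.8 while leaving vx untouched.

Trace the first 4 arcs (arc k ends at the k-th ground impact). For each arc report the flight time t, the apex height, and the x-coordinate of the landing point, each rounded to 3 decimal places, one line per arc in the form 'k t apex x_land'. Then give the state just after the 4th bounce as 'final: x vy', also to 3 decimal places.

1 2.133 8.774 29.410
2 2.120 5.616 58.639
3 1.696 3.594 82.021
4 1.357 2.300 100.728
final: 100.728 5.426

Arc 1: start y=5.510, vy=8.080 → t=2.133, apex=8.774, x_land=29.410, impact vy=-13.247
  bounce: vy ← 0.8·13.247 = 10.598
Arc 2: start y=0.000, vy=10.598 → t=2.120, apex=5.616, x_land=58.639, impact vy=-10.598
  bounce: vy ← 0.8·10.598 = 8.478
Arc 3: start y=0.000, vy=8.478 → t=1.696, apex=3.594, x_land=82.021, impact vy=-8.478
  bounce: vy ← 0.8·8.478 = 6.783
Arc 4: start y=0.000, vy=6.783 → t=1.357, apex=2.300, x_land=100.728, impact vy=-6.783
  bounce: vy ← 0.8·6.783 = 5.426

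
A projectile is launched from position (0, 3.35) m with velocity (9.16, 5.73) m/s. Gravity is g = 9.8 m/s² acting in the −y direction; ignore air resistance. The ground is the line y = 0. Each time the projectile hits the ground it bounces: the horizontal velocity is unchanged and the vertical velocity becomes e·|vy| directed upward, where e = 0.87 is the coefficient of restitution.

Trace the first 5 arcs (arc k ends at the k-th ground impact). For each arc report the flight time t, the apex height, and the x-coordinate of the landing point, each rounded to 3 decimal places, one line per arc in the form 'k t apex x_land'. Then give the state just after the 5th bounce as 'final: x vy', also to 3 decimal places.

1 1.597 5.025 14.632
2 1.762 3.804 30.773
3 1.533 2.879 44.815
4 1.334 2.179 57.032
5 1.160 1.649 67.661
final: 67.661 4.947

Arc 1: start y=3.350, vy=5.730 → t=1.597, apex=5.025, x_land=14.632, impact vy=-9.924
  bounce: vy ← 0.87·9.924 = 8.634
Arc 2: start y=0.000, vy=8.634 → t=1.762, apex=3.804, x_land=30.773, impact vy=-8.634
  bounce: vy ← 0.87·8.634 = 7.512
Arc 3: start y=0.000, vy=7.512 → t=1.533, apex=2.879, x_land=44.815, impact vy=-7.512
  bounce: vy ← 0.87·7.512 = 6.535
Arc 4: start y=0.000, vy=6.535 → t=1.334, apex=2.179, x_land=57.032, impact vy=-6.535
  bounce: vy ← 0.87·6.535 = 5.686
Arc 5: start y=0.000, vy=5.686 → t=1.160, apex=1.649, x_land=67.661, impact vy=-5.686
  bounce: vy ← 0.87·5.686 = 4.947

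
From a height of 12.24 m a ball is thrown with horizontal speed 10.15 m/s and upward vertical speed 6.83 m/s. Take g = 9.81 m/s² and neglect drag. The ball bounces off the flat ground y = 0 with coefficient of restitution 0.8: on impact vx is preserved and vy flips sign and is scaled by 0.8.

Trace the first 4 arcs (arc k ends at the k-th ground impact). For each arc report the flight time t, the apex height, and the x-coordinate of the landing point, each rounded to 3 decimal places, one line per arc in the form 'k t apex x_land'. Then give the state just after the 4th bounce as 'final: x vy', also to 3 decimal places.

Arc 1: start y=12.240, vy=6.830 → t=2.423, apex=14.618, x_land=24.589, impact vy=-16.935
  bounce: vy ← 0.8·16.935 = 13.548
Arc 2: start y=0.000, vy=13.548 → t=2.762, apex=9.355, x_land=52.624, impact vy=-13.548
  bounce: vy ← 0.8·13.548 = 10.838
Arc 3: start y=0.000, vy=10.838 → t=2.210, apex=5.987, x_land=75.052, impact vy=-10.838
  bounce: vy ← 0.8·10.838 = 8.671
Arc 4: start y=0.000, vy=8.671 → t=1.768, apex=3.832, x_land=92.995, impact vy=-8.671
  bounce: vy ← 0.8·8.671 = 6.937

1 2.423 14.618 24.589
2 2.762 9.355 52.624
3 2.210 5.987 75.052
4 1.768 3.832 92.995
final: 92.995 6.937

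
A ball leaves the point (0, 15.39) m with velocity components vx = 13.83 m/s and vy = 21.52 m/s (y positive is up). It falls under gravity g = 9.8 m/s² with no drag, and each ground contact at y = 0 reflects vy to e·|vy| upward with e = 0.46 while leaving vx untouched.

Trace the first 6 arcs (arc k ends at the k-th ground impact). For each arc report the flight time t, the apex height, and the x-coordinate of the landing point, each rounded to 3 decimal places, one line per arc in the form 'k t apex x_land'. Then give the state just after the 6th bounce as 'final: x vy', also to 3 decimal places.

Arc 1: start y=15.390, vy=21.520 → t=5.018, apex=39.018, x_land=69.396, impact vy=-27.654
  bounce: vy ← 0.46·27.654 = 12.721
Arc 2: start y=0.000, vy=12.721 → t=2.596, apex=8.256, x_land=105.300, impact vy=-12.721
  bounce: vy ← 0.46·12.721 = 5.852
Arc 3: start y=0.000, vy=5.852 → t=1.194, apex=1.747, x_land=121.816, impact vy=-5.852
  bounce: vy ← 0.46·5.852 = 2.692
Arc 4: start y=0.000, vy=2.692 → t=0.549, apex=0.370, x_land=129.413, impact vy=-2.692
  bounce: vy ← 0.46·2.692 = 1.238
Arc 5: start y=0.000, vy=1.238 → t=0.253, apex=0.078, x_land=132.908, impact vy=-1.238
  bounce: vy ← 0.46·1.238 = 0.570
Arc 6: start y=0.000, vy=0.570 → t=0.116, apex=0.017, x_land=134.516, impact vy=-0.570
  bounce: vy ← 0.46·0.570 = 0.262

1 5.018 39.018 69.396
2 2.596 8.256 105.300
3 1.194 1.747 121.816
4 0.549 0.370 129.413
5 0.253 0.078 132.908
6 0.116 0.017 134.516
final: 134.516 0.262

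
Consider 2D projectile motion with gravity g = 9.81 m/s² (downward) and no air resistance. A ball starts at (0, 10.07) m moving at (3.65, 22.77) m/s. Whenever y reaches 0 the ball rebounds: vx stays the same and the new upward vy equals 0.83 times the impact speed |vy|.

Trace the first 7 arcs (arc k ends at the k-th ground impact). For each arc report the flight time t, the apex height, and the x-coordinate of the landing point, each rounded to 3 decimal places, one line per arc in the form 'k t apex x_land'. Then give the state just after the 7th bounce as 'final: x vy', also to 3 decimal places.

1 5.049 36.496 18.428
2 4.528 25.142 34.956
3 3.758 17.320 48.673
4 3.119 11.932 60.059
5 2.589 8.220 69.509
6 2.149 5.663 77.353
7 1.784 3.901 83.863
final: 83.863 7.261

Arc 1: start y=10.070, vy=22.770 → t=5.049, apex=36.496, x_land=18.428, impact vy=-26.759
  bounce: vy ← 0.83·26.759 = 22.210
Arc 2: start y=0.000, vy=22.210 → t=4.528, apex=25.142, x_land=34.956, impact vy=-22.210
  bounce: vy ← 0.83·22.210 = 18.434
Arc 3: start y=0.000, vy=18.434 → t=3.758, apex=17.320, x_land=48.673, impact vy=-18.434
  bounce: vy ← 0.83·18.434 = 15.300
Arc 4: start y=0.000, vy=15.300 → t=3.119, apex=11.932, x_land=60.059, impact vy=-15.300
  bounce: vy ← 0.83·15.300 = 12.699
Arc 5: start y=0.000, vy=12.699 → t=2.589, apex=8.220, x_land=69.509, impact vy=-12.699
  bounce: vy ← 0.83·12.699 = 10.540
Arc 6: start y=0.000, vy=10.540 → t=2.149, apex=5.663, x_land=77.353, impact vy=-10.540
  bounce: vy ← 0.83·10.540 = 8.749
Arc 7: start y=0.000, vy=8.749 → t=1.784, apex=3.901, x_land=83.863, impact vy=-8.749
  bounce: vy ← 0.83·8.749 = 7.261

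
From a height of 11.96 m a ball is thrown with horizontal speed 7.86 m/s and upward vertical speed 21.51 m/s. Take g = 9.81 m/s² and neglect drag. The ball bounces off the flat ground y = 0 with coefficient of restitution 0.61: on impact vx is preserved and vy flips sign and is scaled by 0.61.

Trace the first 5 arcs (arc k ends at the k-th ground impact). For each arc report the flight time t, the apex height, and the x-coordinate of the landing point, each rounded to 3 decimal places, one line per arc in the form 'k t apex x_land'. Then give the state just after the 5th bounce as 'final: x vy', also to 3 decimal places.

1 4.885 35.542 38.392
2 3.284 13.225 64.205
3 2.003 4.921 79.951
4 1.222 1.831 89.556
5 0.745 0.681 95.415
final: 95.415 2.230

Arc 1: start y=11.960, vy=21.510 → t=4.885, apex=35.542, x_land=38.392, impact vy=-26.407
  bounce: vy ← 0.61·26.407 = 16.108
Arc 2: start y=0.000, vy=16.108 → t=3.284, apex=13.225, x_land=64.205, impact vy=-16.108
  bounce: vy ← 0.61·16.108 = 9.826
Arc 3: start y=0.000, vy=9.826 → t=2.003, apex=4.921, x_land=79.951, impact vy=-9.826
  bounce: vy ← 0.61·9.826 = 5.994
Arc 4: start y=0.000, vy=5.994 → t=1.222, apex=1.831, x_land=89.556, impact vy=-5.994
  bounce: vy ← 0.61·5.994 = 3.656
Arc 5: start y=0.000, vy=3.656 → t=0.745, apex=0.681, x_land=95.415, impact vy=-3.656
  bounce: vy ← 0.61·3.656 = 2.230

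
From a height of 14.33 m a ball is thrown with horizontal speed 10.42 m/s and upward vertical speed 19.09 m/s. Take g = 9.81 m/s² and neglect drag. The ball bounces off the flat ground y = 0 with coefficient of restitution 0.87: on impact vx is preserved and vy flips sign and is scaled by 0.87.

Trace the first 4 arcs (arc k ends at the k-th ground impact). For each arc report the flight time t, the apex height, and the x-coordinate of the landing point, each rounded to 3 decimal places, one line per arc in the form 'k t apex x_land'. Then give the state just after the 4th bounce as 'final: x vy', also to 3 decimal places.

Arc 1: start y=14.330, vy=19.090 → t=4.536, apex=32.904, x_land=47.265, impact vy=-25.408
  bounce: vy ← 0.87·25.408 = 22.105
Arc 2: start y=0.000, vy=22.105 → t=4.507, apex=24.905, x_land=94.225, impact vy=-22.105
  bounce: vy ← 0.87·22.105 = 19.232
Arc 3: start y=0.000, vy=19.232 → t=3.921, apex=18.851, x_land=135.080, impact vy=-19.232
  bounce: vy ← 0.87·19.232 = 16.731
Arc 4: start y=0.000, vy=16.731 → t=3.411, apex=14.268, x_land=170.623, impact vy=-16.731
  bounce: vy ← 0.87·16.731 = 14.556

1 4.536 32.904 47.265
2 4.507 24.905 94.225
3 3.921 18.851 135.080
4 3.411 14.268 170.623
final: 170.623 14.556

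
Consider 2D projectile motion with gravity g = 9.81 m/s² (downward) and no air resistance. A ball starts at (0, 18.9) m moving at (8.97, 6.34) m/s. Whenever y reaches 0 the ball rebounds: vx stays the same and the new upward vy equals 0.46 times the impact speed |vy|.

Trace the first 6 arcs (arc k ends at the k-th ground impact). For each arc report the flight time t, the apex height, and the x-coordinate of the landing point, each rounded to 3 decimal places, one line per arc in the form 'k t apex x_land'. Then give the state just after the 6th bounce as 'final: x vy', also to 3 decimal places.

1 2.713 20.949 24.335
2 1.901 4.433 41.389
3 0.875 0.938 49.234
4 0.402 0.198 52.843
5 0.185 0.042 54.503
6 0.085 0.009 55.267
final: 55.267 0.192

Arc 1: start y=18.900, vy=6.340 → t=2.713, apex=20.949, x_land=24.335, impact vy=-20.273
  bounce: vy ← 0.46·20.273 = 9.326
Arc 2: start y=0.000, vy=9.326 → t=1.901, apex=4.433, x_land=41.389, impact vy=-9.326
  bounce: vy ← 0.46·9.326 = 4.290
Arc 3: start y=0.000, vy=4.290 → t=0.875, apex=0.938, x_land=49.234, impact vy=-4.290
  bounce: vy ← 0.46·4.290 = 1.973
Arc 4: start y=0.000, vy=1.973 → t=0.402, apex=0.198, x_land=52.843, impact vy=-1.973
  bounce: vy ← 0.46·1.973 = 0.908
Arc 5: start y=0.000, vy=0.908 → t=0.185, apex=0.042, x_land=54.503, impact vy=-0.908
  bounce: vy ← 0.46·0.908 = 0.418
Arc 6: start y=0.000, vy=0.418 → t=0.085, apex=0.009, x_land=55.267, impact vy=-0.418
  bounce: vy ← 0.46·0.418 = 0.192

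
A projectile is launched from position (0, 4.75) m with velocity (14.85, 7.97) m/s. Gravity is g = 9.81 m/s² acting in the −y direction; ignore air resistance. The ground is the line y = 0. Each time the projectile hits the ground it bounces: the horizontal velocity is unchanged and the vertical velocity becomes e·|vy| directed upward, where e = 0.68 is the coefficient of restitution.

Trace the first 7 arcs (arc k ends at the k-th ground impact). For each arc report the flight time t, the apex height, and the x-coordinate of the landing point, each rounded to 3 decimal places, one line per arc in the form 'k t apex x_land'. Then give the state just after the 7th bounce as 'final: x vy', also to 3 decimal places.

1 2.089 7.988 31.015
2 1.736 3.693 56.787
3 1.180 1.708 74.312
4 0.802 0.790 86.229
5 0.546 0.365 94.333
6 0.371 0.169 99.844
7 0.252 0.078 103.591
final: 103.591 0.842

Arc 1: start y=4.750, vy=7.970 → t=2.089, apex=7.988, x_land=31.015, impact vy=-12.519
  bounce: vy ← 0.68·12.519 = 8.513
Arc 2: start y=0.000, vy=8.513 → t=1.736, apex=3.693, x_land=56.787, impact vy=-8.513
  bounce: vy ← 0.68·8.513 = 5.789
Arc 3: start y=0.000, vy=5.789 → t=1.180, apex=1.708, x_land=74.312, impact vy=-5.789
  bounce: vy ← 0.68·5.789 = 3.936
Arc 4: start y=0.000, vy=3.936 → t=0.802, apex=0.790, x_land=86.229, impact vy=-3.936
  bounce: vy ← 0.68·3.936 = 2.677
Arc 5: start y=0.000, vy=2.677 → t=0.546, apex=0.365, x_land=94.333, impact vy=-2.677
  bounce: vy ← 0.68·2.677 = 1.820
Arc 6: start y=0.000, vy=1.820 → t=0.371, apex=0.169, x_land=99.844, impact vy=-1.820
  bounce: vy ← 0.68·1.820 = 1.238
Arc 7: start y=0.000, vy=1.238 → t=0.252, apex=0.078, x_land=103.591, impact vy=-1.238
  bounce: vy ← 0.68·1.238 = 0.842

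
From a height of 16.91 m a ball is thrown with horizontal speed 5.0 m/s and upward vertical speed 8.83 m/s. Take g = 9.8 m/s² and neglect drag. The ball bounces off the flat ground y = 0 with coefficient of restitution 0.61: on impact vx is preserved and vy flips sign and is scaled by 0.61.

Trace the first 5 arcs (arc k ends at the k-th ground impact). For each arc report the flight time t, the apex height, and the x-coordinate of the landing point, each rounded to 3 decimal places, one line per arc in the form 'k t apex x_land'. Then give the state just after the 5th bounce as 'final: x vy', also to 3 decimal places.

1 2.966 20.888 14.828
2 2.519 7.772 27.423
3 1.537 2.892 35.106
4 0.937 1.076 39.792
5 0.572 0.400 42.651
final: 42.651 1.709

Arc 1: start y=16.910, vy=8.830 → t=2.966, apex=20.888, x_land=14.828, impact vy=-20.234
  bounce: vy ← 0.61·20.234 = 12.343
Arc 2: start y=0.000, vy=12.343 → t=2.519, apex=7.772, x_land=27.423, impact vy=-12.343
  bounce: vy ← 0.61·12.343 = 7.529
Arc 3: start y=0.000, vy=7.529 → t=1.537, apex=2.892, x_land=35.106, impact vy=-7.529
  bounce: vy ← 0.61·7.529 = 4.593
Arc 4: start y=0.000, vy=4.593 → t=0.937, apex=1.076, x_land=39.792, impact vy=-4.593
  bounce: vy ← 0.61·4.593 = 2.802
Arc 5: start y=0.000, vy=2.802 → t=0.572, apex=0.400, x_land=42.651, impact vy=-2.802
  bounce: vy ← 0.61·2.802 = 1.709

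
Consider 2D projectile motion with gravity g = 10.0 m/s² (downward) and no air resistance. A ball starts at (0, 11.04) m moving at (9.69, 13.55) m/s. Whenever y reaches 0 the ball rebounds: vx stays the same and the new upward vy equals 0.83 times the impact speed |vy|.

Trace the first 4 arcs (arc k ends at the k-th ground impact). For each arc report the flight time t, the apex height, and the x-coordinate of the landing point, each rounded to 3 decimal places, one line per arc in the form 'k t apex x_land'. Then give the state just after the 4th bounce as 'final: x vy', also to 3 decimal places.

1 3.366 20.220 32.616
2 3.338 13.930 64.964
3 2.771 9.596 91.812
4 2.300 6.611 114.096
final: 114.096 9.544

Arc 1: start y=11.040, vy=13.550 → t=3.366, apex=20.220, x_land=32.616, impact vy=-20.110
  bounce: vy ← 0.83·20.110 = 16.691
Arc 2: start y=0.000, vy=16.691 → t=3.338, apex=13.930, x_land=64.964, impact vy=-16.691
  bounce: vy ← 0.83·16.691 = 13.854
Arc 3: start y=0.000, vy=13.854 → t=2.771, apex=9.596, x_land=91.812, impact vy=-13.854
  bounce: vy ← 0.83·13.854 = 11.499
Arc 4: start y=0.000, vy=11.499 → t=2.300, apex=6.611, x_land=114.096, impact vy=-11.499
  bounce: vy ← 0.83·11.499 = 9.544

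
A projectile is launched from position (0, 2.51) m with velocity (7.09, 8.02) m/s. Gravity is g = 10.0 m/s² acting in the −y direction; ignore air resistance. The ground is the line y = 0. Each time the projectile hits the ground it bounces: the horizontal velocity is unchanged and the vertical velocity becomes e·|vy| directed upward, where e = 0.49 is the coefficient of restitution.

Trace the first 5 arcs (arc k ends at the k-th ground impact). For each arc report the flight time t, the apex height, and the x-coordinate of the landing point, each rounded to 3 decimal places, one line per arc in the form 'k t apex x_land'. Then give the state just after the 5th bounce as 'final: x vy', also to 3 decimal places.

Arc 1: start y=2.510, vy=8.020 → t=1.872, apex=5.726, x_land=13.273, impact vy=-10.701
  bounce: vy ← 0.49·10.701 = 5.244
Arc 2: start y=0.000, vy=5.244 → t=1.049, apex=1.375, x_land=20.709, impact vy=-5.244
  bounce: vy ← 0.49·5.244 = 2.569
Arc 3: start y=0.000, vy=2.569 → t=0.514, apex=0.330, x_land=24.352, impact vy=-2.569
  bounce: vy ← 0.49·2.569 = 1.259
Arc 4: start y=0.000, vy=1.259 → t=0.252, apex=0.079, x_land=26.138, impact vy=-1.259
  bounce: vy ← 0.49·1.259 = 0.617
Arc 5: start y=0.000, vy=0.617 → t=0.123, apex=0.019, x_land=27.013, impact vy=-0.617
  bounce: vy ← 0.49·0.617 = 0.302

1 1.872 5.726 13.273
2 1.049 1.375 20.709
3 0.514 0.330 24.352
4 0.252 0.079 26.138
5 0.123 0.019 27.013
final: 27.013 0.302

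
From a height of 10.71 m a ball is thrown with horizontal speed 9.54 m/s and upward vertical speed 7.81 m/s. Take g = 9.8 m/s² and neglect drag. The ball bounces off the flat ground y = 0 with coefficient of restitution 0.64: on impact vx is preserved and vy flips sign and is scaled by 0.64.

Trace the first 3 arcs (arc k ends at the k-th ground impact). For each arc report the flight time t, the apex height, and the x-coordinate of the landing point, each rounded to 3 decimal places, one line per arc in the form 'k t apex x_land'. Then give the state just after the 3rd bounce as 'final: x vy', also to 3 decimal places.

1 2.476 13.822 23.626
2 2.150 5.662 44.135
3 1.376 2.319 57.260
final: 57.260 4.315

Arc 1: start y=10.710, vy=7.810 → t=2.476, apex=13.822, x_land=23.626, impact vy=-16.459
  bounce: vy ← 0.64·16.459 = 10.534
Arc 2: start y=0.000, vy=10.534 → t=2.150, apex=5.662, x_land=44.135, impact vy=-10.534
  bounce: vy ← 0.64·10.534 = 6.742
Arc 3: start y=0.000, vy=6.742 → t=1.376, apex=2.319, x_land=57.260, impact vy=-6.742
  bounce: vy ← 0.64·6.742 = 4.315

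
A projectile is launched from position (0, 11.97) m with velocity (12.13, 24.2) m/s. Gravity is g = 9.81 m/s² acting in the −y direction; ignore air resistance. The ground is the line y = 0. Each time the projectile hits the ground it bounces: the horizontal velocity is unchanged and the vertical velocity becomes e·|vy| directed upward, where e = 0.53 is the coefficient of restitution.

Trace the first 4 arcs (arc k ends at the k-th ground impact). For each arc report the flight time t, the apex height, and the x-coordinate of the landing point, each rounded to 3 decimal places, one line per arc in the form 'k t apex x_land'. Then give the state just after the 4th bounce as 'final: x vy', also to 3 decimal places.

Arc 1: start y=11.970, vy=24.200 → t=5.387, apex=41.819, x_land=65.342, impact vy=-28.644
  bounce: vy ← 0.53·28.644 = 15.181
Arc 2: start y=0.000, vy=15.181 → t=3.095, apex=11.747, x_land=102.885, impact vy=-15.181
  bounce: vy ← 0.53·15.181 = 8.046
Arc 3: start y=0.000, vy=8.046 → t=1.640, apex=3.300, x_land=122.783, impact vy=-8.046
  bounce: vy ← 0.53·8.046 = 4.264
Arc 4: start y=0.000, vy=4.264 → t=0.869, apex=0.927, x_land=133.329, impact vy=-4.264
  bounce: vy ← 0.53·4.264 = 2.260

1 5.387 41.819 65.342
2 3.095 11.747 102.885
3 1.640 3.300 122.783
4 0.869 0.927 133.329
final: 133.329 2.260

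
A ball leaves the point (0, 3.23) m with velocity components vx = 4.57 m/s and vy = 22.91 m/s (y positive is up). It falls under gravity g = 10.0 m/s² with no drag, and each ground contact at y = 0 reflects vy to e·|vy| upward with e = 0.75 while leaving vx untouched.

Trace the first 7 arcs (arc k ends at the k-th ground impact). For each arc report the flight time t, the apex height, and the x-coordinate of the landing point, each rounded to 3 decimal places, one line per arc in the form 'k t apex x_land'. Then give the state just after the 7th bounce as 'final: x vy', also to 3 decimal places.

Arc 1: start y=3.230, vy=22.910 → t=4.719, apex=29.473, x_land=21.565, impact vy=-24.279
  bounce: vy ← 0.75·24.279 = 18.209
Arc 2: start y=0.000, vy=18.209 → t=3.642, apex=16.579, x_land=38.209, impact vy=-18.209
  bounce: vy ← 0.75·18.209 = 13.657
Arc 3: start y=0.000, vy=13.657 → t=2.731, apex=9.326, x_land=50.691, impact vy=-13.657
  bounce: vy ← 0.75·13.657 = 10.243
Arc 4: start y=0.000, vy=10.243 → t=2.049, apex=5.246, x_land=60.053, impact vy=-10.243
  bounce: vy ← 0.75·10.243 = 7.682
Arc 5: start y=0.000, vy=7.682 → t=1.536, apex=2.951, x_land=67.074, impact vy=-7.682
  bounce: vy ← 0.75·7.682 = 5.762
Arc 6: start y=0.000, vy=5.762 → t=1.152, apex=1.660, x_land=72.340, impact vy=-5.762
  bounce: vy ← 0.75·5.762 = 4.321
Arc 7: start y=0.000, vy=4.321 → t=0.864, apex=0.934, x_land=76.290, impact vy=-4.321
  bounce: vy ← 0.75·4.321 = 3.241

1 4.719 29.473 21.565
2 3.642 16.579 38.209
3 2.731 9.326 50.691
4 2.049 5.246 60.053
5 1.536 2.951 67.074
6 1.152 1.660 72.340
7 0.864 0.934 76.290
final: 76.290 3.241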